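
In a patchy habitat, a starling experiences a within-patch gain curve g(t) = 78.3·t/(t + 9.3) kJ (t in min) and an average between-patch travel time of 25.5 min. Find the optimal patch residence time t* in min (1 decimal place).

15.4 min

Optimal t* satisfies g'(t*) = g(t*)/(T + t*).
g'(t) = 78.3·9.3/(t + 9.3)². Setting 78.3·9.3/(t+9.3)² = 78.3t/[(t+9.3)(25.5+t)] gives 9.3(25.5+t) = t(t+9.3), so t² = 9.3×25.5 = 237.2.
t* = √237.2 = 15.4 min.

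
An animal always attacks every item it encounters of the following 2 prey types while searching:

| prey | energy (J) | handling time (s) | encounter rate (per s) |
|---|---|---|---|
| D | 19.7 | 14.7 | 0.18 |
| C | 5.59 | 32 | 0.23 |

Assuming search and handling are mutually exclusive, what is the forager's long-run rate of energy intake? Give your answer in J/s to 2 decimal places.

R = (0.18×19.7 + 0.23×5.59) / (1 + 0.18×14.7 + 0.23×32) = 4.832/11.01 = 0.439 J/s.

0.44 J/s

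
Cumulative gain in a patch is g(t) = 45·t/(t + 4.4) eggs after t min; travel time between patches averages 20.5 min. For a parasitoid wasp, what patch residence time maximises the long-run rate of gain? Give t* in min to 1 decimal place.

9.5 min

Maximise g(t)/(T+t): set derivative to zero → g'(t)(T+t) = g(t).
g'(t) = 45·4.4/(t + 4.4)². Setting 45·4.4/(t+4.4)² = 45t/[(t+4.4)(20.5+t)] gives 4.4(20.5+t) = t(t+4.4), so t² = 4.4×20.5 = 90.2.
t* = √90.2 = 9.497 min.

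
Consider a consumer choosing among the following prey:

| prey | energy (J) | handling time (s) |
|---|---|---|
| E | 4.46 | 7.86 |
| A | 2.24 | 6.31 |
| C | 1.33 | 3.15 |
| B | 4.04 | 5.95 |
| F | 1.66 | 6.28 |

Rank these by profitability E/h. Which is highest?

Profitability E/h (J/s): E = 4.46/7.86 = 0.567, A = 2.24/6.31 = 0.355, C = 1.33/3.15 = 0.422, B = 4.04/5.95 = 0.679, F = 1.66/6.28 = 0.264.
Ranked: B > E > C > A > F.

B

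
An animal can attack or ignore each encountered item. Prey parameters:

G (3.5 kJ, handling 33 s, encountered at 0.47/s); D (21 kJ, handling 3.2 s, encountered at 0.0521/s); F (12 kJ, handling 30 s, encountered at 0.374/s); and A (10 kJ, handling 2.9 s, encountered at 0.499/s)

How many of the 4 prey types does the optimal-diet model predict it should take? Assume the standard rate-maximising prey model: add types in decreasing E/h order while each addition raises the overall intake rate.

2

E/h in descending order: D 6.56, A 3.45, F 0.4, G 0.106 kJ/s. The optimal diet is the largest prefix of this list for which every included type satisfies E_i/h_i > R on the types above it.
Rate on top 1: 0.9378. A: 3.45 > 0.9378 → include.
Rate on top 2: 2.328. F: 0.4 < 2.328 → exclude; stop.
Optimal diet: D, A — 2 of 4 types.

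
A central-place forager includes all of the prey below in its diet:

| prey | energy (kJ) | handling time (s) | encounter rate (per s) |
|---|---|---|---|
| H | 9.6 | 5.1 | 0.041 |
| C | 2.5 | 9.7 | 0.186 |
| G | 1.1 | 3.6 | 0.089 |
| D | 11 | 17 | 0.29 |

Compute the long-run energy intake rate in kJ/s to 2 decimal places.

0.50 kJ/s

Energy encountered per unit search time: 0.041×9.6 + 0.186×2.5 + 0.089×1.1 + 0.29×11 = 4.146 kJ/s.
Handling time per unit search time: 0.041×5.1 + 0.186×9.7 + 0.089×3.6 + 0.29×17 = 7.264.
Rate = 4.146/(1 + 7.264) = 0.5018 kJ/s.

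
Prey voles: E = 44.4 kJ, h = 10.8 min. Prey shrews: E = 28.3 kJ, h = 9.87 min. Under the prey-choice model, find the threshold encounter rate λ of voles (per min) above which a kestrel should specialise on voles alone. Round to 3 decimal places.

0.213 per min

Drop shrews once their profitability E₂/h₂ falls below the rate achievable on voles alone: E₂/h₂ = λE₁/(1 + λh₁).
Solve for λ: λE₁h₂ = E₂(1 + λh₁) → λ(E₁h₂ − E₂h₁) = E₂ → λ = E₂/(E₁h₂ − E₂h₁).
λ = 28.3/(44.4×9.87 − 28.3×10.8) = 28.3/132.6 = 0.2134 per min.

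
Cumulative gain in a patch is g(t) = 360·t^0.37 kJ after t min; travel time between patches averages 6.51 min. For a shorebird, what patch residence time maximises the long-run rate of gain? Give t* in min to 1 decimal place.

By the marginal value theorem, leave when the instantaneous gain rate g'(t) equals the habitat-wide average g(t)/(T + t).
g'(t) = 0.37·360·t^-0.63. Setting 0.37·360·t^-0.63 = 360·t^0.37/(6.51+t) gives 0.37(6.51+t) = t, so 0.63·t = 0.37×6.51.
t* = 0.37×6.51/0.63 = 3.823 min.

3.8 min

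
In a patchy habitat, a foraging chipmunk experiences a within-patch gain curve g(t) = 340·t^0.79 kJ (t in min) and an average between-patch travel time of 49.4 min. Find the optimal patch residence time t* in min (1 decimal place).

Maximise g(t)/(T+t): set derivative to zero → g'(t)(T+t) = g(t).
g'(t) = 0.79·340·t^-0.21. Setting 0.79·340·t^-0.21 = 340·t^0.79/(49.4+t) gives 0.79(49.4+t) = t, so 0.21·t = 0.79×49.4.
t* = 0.79×49.4/0.21 = 185.8 min.

185.8 min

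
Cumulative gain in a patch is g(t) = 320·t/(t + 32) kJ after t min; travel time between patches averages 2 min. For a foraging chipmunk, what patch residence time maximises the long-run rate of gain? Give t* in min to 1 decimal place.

Optimal t* satisfies g'(t*) = g(t*)/(T + t*).
g'(t) = 320·32/(t + 32)². Setting 320·32/(t+32)² = 320t/[(t+32)(2+t)] gives 32(2+t) = t(t+32), so t² = 32×2 = 64.
t* = √64 = 8 min.

8.0 min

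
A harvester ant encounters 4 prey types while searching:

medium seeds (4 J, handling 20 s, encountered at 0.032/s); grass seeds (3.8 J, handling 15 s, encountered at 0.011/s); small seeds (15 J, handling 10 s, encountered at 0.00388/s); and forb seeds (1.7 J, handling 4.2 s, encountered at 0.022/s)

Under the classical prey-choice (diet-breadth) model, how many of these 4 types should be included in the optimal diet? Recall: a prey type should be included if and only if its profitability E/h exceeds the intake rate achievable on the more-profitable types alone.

Rank by E/h (J/s): small seeds 1.5, forb seeds 0.405, grass seeds 0.253, medium seeds 0.2. Include each in turn until the next type's E/h falls below the running intake rate.
Rate on top 1: 0.05603. forb seeds: 0.405 > 0.05603 → include.
Rate on top 2: 0.08451. grass seeds: 0.253 > 0.08451 → include.
Rate on top 3: 0.106. medium seeds: 0.2 > 0.106 → include.
Optimal diet: small seeds, forb seeds, grass seeds, medium seeds — 4 of 4 types.

4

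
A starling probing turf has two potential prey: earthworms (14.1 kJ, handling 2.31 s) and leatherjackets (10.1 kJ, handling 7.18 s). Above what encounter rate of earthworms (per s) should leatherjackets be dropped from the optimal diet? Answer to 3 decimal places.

The zero-one rule: include leatherjackets iff E₂/h₂ > λE₁/(1+λh₁). Equality gives the switch point.
λE₁h₂ = E₂ + λE₂h₁ ⇒ λ = E₂/(E₁h₂ − E₂h₁) = 10.1/(101.2 − 23.33) = 0.1296 per s.

0.130 per s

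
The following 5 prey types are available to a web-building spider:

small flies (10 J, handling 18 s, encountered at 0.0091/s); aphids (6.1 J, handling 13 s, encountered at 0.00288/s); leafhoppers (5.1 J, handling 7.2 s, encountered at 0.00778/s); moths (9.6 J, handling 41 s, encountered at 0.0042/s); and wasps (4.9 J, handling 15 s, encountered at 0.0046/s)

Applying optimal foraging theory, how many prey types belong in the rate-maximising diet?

Rank by E/h (J/s): leafhoppers 0.708, small flies 0.556, aphids 0.469, wasps 0.327, moths 0.234. Include each in turn until the next type's E/h falls below the running intake rate.
Rate on top 1: 0.03757. small flies: 0.556 > 0.03757 → include.
Rate on top 2: 0.1071. aphids: 0.469 > 0.1071 → include.
Rate on top 3: 0.1179. wasps: 0.327 > 0.1179 → include.
Rate on top 4: 0.1288. moths: 0.234 > 0.1288 → include.
Optimal diet: leafhoppers, small flies, aphids, wasps, moths — 5 of 5 types.

5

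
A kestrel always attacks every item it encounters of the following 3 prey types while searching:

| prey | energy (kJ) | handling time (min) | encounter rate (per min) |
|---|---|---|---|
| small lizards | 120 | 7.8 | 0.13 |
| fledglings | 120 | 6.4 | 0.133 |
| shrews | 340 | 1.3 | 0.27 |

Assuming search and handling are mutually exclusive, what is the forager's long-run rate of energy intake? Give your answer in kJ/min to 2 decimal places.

Energy encountered per unit search time: 0.13×120 + 0.133×120 + 0.27×340 = 123.4 kJ/min.
Handling time per unit search time: 0.13×7.8 + 0.133×6.4 + 0.27×1.3 = 2.216.
Rate = 123.4/(1 + 2.216) = 38.36 kJ/min.

38.36 kJ/min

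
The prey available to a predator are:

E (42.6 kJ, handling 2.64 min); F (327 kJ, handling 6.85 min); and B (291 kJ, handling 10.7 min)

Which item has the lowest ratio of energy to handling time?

E

In descending order of E/h:
F: 327/6.85 = 47.7 kJ/min
B: 291/10.7 = 27.2 kJ/min
E: 42.6/2.64 = 16.1 kJ/min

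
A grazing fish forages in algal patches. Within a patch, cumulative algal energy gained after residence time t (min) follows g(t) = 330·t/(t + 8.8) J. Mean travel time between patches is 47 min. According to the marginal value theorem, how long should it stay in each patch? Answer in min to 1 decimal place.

Optimal t* satisfies g'(t*) = g(t*)/(T + t*).
g'(t) = 330·8.8/(t + 8.8)². Setting 330·8.8/(t+8.8)² = 330t/[(t+8.8)(47+t)] gives 8.8(47+t) = t(t+8.8), so t² = 8.8×47 = 413.6.
t* = √413.6 = 20.34 min.

20.3 min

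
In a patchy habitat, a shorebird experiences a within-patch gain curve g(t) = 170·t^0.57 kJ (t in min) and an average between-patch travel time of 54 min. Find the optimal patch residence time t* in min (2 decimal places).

By the marginal value theorem, leave when the instantaneous gain rate g'(t) equals the habitat-wide average g(t)/(T + t).
g'(t) = 0.57·170·t^-0.43. Setting 0.57·170·t^-0.43 = 170·t^0.57/(54+t) gives 0.57(54+t) = t, so 0.43·t = 0.57×54.
t* = 0.57×54/0.43 = 71.58 min.

71.58 min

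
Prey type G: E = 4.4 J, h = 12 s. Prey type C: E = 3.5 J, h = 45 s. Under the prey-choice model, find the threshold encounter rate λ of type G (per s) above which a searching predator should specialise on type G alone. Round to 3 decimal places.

0.022 per s

Drop type C once their profitability E₂/h₂ falls below the rate achievable on type G alone: E₂/h₂ = λE₁/(1 + λh₁).
Solve for λ: λE₁h₂ = E₂(1 + λh₁) → λ(E₁h₂ − E₂h₁) = E₂ → λ = E₂/(E₁h₂ − E₂h₁).
λ = 3.5/(4.4×45 − 3.5×12) = 3.5/156 = 0.02244 per s.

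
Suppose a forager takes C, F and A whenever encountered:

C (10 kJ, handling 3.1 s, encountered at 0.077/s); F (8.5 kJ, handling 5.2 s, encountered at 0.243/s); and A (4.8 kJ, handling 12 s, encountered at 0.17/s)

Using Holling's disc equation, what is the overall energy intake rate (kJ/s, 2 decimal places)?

R = Σλ_iE_i / (1 + Σλ_ih_i)
Numerator: 0.077×10 + 0.243×8.5 + 0.17×4.8 = 3.652
Denominator: 1 + 0.077×3.1 + 0.243×5.2 + 0.17×12 = 4.542
R = 3.652/4.542 = 0.8039 kJ/s

0.80 kJ/s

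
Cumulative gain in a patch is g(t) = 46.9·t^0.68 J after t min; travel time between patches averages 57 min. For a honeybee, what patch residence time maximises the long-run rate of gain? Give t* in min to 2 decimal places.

Maximise g(t)/(T+t): set derivative to zero → g'(t)(T+t) = g(t).
g'(t) = 0.68·46.9·t^-0.32. Setting 0.68·46.9·t^-0.32 = 46.9·t^0.68/(57+t) gives 0.68(57+t) = t, so 0.32·t = 0.68×57.
t* = 0.68×57/0.32 = 121.1 min.

121.13 min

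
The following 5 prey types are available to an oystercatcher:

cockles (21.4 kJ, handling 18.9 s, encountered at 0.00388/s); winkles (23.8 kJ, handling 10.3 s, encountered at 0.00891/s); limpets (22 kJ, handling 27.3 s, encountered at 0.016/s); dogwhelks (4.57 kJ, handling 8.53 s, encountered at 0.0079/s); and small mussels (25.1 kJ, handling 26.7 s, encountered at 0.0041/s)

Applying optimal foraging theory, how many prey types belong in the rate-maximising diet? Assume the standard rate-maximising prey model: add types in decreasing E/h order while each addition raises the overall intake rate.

5

E/h in descending order: winkles 2.31, cockles 1.13, small mussels 0.94, limpets 0.806, dogwhelks 0.536 kJ/s. The optimal diet is the largest prefix of this list for which every included type satisfies E_i/h_i > R on the types above it.
Rate on top 1: 0.1942. cockles: 1.13 > 0.1942 → include.
Rate on top 2: 0.2533. small mussels: 0.94 > 0.2533 → include.
Rate on top 3: 0.3123. limpets: 0.806 > 0.3123 → include.
Rate on top 4: 0.4382. dogwhelks: 0.536 > 0.4382 → include.
Optimal diet: winkles, cockles, small mussels, limpets, dogwhelks — 5 of 5 types.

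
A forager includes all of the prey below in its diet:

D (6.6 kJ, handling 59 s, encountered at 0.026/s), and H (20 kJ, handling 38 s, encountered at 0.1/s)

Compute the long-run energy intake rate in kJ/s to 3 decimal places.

0.343 kJ/s

Energy encountered per unit search time: 0.026×6.6 + 0.1×20 = 2.172 kJ/s.
Handling time per unit search time: 0.026×59 + 0.1×38 = 5.334.
Rate = 2.172/(1 + 5.334) = 0.3428 kJ/s.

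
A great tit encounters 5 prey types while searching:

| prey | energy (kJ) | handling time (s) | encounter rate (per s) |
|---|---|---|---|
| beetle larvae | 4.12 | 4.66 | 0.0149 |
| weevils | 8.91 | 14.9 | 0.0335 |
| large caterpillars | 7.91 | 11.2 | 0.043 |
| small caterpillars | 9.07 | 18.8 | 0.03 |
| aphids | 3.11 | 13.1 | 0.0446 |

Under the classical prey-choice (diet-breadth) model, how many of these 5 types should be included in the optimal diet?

Rank by E/h (kJ/s): beetle larvae 0.884, large caterpillars 0.706, weevils 0.598, small caterpillars 0.482, aphids 0.237. Include each in turn until the next type's E/h falls below the running intake rate.
Rate on top 1: 0.0574. large caterpillars: 0.706 > 0.0574 → include.
Rate on top 2: 0.2589. weevils: 0.598 > 0.2589 → include.
Rate on top 3: 0.3414. small caterpillars: 0.482 > 0.3414 → include.
Rate on top 4: 0.3719. aphids: 0.237 < 0.3719 → exclude; stop.
Optimal diet: beetle larvae, large caterpillars, weevils, small caterpillars — 4 of 5 types.

4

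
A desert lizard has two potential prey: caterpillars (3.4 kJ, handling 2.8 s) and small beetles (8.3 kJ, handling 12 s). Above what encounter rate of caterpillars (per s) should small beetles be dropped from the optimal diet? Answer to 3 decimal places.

0.473 per s

At the threshold, the rate on caterpillars alone equals the profitability of small beetles: λ·3.4/(1 + λ·2.8) = 8.3/12 = 0.6917.
Rearranging, λ(3.4 − 0.6917×2.8) = 0.6917, so λ = 0.6917/1.463 = 0.4727 per s.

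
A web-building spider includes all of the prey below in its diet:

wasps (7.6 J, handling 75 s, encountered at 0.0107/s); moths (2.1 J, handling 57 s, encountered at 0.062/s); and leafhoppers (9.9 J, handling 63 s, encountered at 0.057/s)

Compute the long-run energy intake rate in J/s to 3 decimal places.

0.087 J/s

Energy encountered per unit search time: 0.0107×7.6 + 0.062×2.1 + 0.057×9.9 = 0.7758 J/s.
Handling time per unit search time: 0.0107×75 + 0.062×57 + 0.057×63 = 7.928.
Rate = 0.7758/(1 + 7.928) = 0.0869 J/s.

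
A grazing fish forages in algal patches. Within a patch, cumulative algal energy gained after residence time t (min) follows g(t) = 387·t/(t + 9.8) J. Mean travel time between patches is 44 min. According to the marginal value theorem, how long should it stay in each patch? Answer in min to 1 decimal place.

20.8 min

Maximise g(t)/(T+t): set derivative to zero → g'(t)(T+t) = g(t).
g'(t) = 387·9.8/(t + 9.8)². Setting 387·9.8/(t+9.8)² = 387t/[(t+9.8)(44+t)] gives 9.8(44+t) = t(t+9.8), so t² = 9.8×44 = 431.2.
t* = √431.2 = 20.77 min.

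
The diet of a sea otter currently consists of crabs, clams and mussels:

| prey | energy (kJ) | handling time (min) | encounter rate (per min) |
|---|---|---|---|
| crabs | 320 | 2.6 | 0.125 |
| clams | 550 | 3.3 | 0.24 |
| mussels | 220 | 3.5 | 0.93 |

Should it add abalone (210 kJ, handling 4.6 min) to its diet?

No

Current rate: (0.125×320 + 0.24×550 + 0.93×220)/(1 + 0.125×2.6 + 0.24×3.3 + 0.93×3.5) = 70.1 kJ/min.
Profitability of abalone: 210/4.6 = 45.65 kJ/min.
Since 45.65 < R, time spent handling abalone is better spent searching.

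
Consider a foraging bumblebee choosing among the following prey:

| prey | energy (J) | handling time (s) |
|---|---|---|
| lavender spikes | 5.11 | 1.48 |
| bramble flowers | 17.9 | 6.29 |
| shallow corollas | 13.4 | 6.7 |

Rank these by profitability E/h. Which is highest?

lavender spikes

In descending order of E/h:
lavender spikes: 5.11/1.48 = 3.45 J/s
bramble flowers: 17.9/6.29 = 2.85 J/s
shallow corollas: 13.4/6.7 = 2 J/s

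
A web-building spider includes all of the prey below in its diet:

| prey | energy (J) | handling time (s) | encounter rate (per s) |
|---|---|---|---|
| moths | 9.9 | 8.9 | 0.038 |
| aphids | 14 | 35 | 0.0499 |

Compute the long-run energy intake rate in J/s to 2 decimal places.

0.35 J/s

R = (0.038×9.9 + 0.0499×14) / (1 + 0.038×8.9 + 0.0499×35) = 1.075/3.085 = 0.3484 J/s.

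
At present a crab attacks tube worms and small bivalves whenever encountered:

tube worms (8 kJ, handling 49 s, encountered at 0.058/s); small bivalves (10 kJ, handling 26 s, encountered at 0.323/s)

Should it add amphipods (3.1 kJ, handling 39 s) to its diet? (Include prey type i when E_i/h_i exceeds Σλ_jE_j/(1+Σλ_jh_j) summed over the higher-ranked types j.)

Intake rate on the current diet: R = (0.058×8 + 0.323×10) / (1 + 0.058×49 + 0.323×26) = 3.694/12.24 = 0.3018 kJ/s.
Profitability of amphipods: 3.1/39 = 0.07949 kJ/s.
0.07949 < 0.3018, so adding amphipods would lower the average — exclude it.

No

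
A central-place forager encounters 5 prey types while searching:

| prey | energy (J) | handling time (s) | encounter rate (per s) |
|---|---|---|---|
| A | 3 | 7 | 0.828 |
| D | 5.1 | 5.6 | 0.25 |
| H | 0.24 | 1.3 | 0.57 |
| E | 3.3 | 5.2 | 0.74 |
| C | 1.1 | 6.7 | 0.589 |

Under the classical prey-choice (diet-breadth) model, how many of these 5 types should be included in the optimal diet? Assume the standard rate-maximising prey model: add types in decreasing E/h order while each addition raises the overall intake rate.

Rank by E/h (J/s): D 0.911, E 0.635, A 0.429, H 0.185, C 0.164. Include each in turn until the next type's E/h falls below the running intake rate.
Rate on top 1: 0.5312. E: 0.635 > 0.5312 → include.
Rate on top 2: 0.5949. A: 0.429 < 0.5949 → exclude; stop.
Optimal diet: D, E — 2 of 5 types.

2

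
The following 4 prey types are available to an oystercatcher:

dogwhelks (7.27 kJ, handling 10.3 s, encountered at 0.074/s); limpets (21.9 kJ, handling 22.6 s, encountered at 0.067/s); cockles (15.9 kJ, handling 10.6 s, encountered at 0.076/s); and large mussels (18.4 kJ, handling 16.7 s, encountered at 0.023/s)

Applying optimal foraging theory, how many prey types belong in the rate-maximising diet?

3

Profitabilities (E/h, kJ/s): cockles 1.5, large mussels 1.1, limpets 0.969, dogwhelks 0.706. Add prey in this order while the next type's profitability exceeds the intake rate on those already taken.
Rate on top 1: 0.6693. large mussels: 1.1 > 0.6693 → include.
Rate on top 2: 0.7451. limpets: 0.969 > 0.7451 → include.
Rate on top 3: 0.8367. dogwhelks: 0.706 < 0.8367 → exclude; stop.
Optimal diet: cockles, large mussels, limpets — 3 of 4 types.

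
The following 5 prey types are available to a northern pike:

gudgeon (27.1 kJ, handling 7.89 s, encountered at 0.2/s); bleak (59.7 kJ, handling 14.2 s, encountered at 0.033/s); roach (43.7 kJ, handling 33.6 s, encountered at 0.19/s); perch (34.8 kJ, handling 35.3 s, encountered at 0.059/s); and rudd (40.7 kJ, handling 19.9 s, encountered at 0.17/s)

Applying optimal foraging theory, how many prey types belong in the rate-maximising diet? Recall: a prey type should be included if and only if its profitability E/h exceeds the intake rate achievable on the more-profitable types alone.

E/h in descending order: bleak 4.2, gudgeon 3.43, rudd 2.05, roach 1.3, perch 0.986 kJ/s. The optimal diet is the largest prefix of this list for which every included type satisfies E_i/h_i > R on the types above it.
Rate on top 1: 1.341. gudgeon: 3.43 > 1.341 → include.
Rate on top 2: 2.426. rudd: 2.05 < 2.426 → exclude; stop.
Optimal diet: bleak, gudgeon — 2 of 5 types.

2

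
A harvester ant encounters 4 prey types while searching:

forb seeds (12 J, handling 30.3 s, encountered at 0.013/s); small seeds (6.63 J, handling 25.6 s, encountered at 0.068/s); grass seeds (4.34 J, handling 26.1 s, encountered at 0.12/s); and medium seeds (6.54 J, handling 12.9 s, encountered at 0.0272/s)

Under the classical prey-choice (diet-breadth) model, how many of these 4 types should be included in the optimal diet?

E/h in descending order: medium seeds 0.507, forb seeds 0.396, small seeds 0.259, grass seeds 0.166 J/s. The optimal diet is the largest prefix of this list for which every included type satisfies E_i/h_i > R on the types above it.
Rate on top 1: 0.1317. forb seeds: 0.396 > 0.1317 → include.
Rate on top 2: 0.1914. small seeds: 0.259 > 0.1914 → include.
Rate on top 3: 0.2251. grass seeds: 0.166 < 0.2251 → exclude; stop.
Optimal diet: medium seeds, forb seeds, small seeds — 3 of 4 types.

3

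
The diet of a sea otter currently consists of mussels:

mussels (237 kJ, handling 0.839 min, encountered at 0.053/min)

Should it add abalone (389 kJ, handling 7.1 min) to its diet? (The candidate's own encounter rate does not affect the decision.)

Current rate: (0.053×237)/(1 + 0.053×0.839) = 12.03 kJ/min.
abalone: E/h = 389/7.1 = 54.79 kJ/min.
54.79 > 12.03, so adding abalone raises the average — include it.

Yes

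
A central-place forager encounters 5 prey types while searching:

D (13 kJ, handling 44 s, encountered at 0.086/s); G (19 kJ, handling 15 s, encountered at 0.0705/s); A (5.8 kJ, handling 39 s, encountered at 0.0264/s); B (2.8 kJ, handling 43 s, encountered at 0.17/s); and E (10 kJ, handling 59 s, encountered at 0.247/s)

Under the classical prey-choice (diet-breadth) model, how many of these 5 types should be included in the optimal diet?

1

E/h in descending order: G 1.27, D 0.295, E 0.169, A 0.149, B 0.0651 kJ/s. The optimal diet is the largest prefix of this list for which every included type satisfies E_i/h_i > R on the types above it.
Rate on top 1: 0.651. D: 0.295 < 0.651 → exclude; stop.
Optimal diet: G — 1 of 5 types.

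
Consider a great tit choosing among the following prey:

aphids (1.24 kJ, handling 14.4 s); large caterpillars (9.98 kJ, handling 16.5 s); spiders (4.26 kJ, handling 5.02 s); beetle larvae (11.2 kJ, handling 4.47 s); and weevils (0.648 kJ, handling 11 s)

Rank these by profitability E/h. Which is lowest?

weevils

In descending order of E/h:
beetle larvae: 11.2/4.47 = 2.51 kJ/s
spiders: 4.26/5.02 = 0.849 kJ/s
large caterpillars: 9.98/16.5 = 0.605 kJ/s
aphids: 1.24/14.4 = 0.0861 kJ/s
weevils: 0.648/11 = 0.0589 kJ/s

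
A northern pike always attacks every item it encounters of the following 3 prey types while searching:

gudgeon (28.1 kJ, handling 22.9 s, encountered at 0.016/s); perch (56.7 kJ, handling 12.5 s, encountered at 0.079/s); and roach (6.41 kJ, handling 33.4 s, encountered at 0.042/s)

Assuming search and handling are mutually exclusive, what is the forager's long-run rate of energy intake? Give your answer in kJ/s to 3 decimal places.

Energy encountered per unit search time: 0.016×28.1 + 0.079×56.7 + 0.042×6.41 = 5.198 kJ/s.
Handling time per unit search time: 0.016×22.9 + 0.079×12.5 + 0.042×33.4 = 2.757.
Rate = 5.198/(1 + 2.757) = 1.384 kJ/s.

1.384 kJ/s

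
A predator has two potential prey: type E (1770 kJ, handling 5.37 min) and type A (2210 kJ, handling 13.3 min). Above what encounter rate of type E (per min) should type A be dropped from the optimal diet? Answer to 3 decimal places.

Drop type A once their profitability E₂/h₂ falls below the rate achievable on type E alone: E₂/h₂ = λE₁/(1 + λh₁).
Solve for λ: λE₁h₂ = E₂(1 + λh₁) → λ(E₁h₂ − E₂h₁) = E₂ → λ = E₂/(E₁h₂ − E₂h₁).
λ = 2210/(1770×13.3 − 2210×5.37) = 2210/1.167e+04 = 0.1893 per min.

0.189 per min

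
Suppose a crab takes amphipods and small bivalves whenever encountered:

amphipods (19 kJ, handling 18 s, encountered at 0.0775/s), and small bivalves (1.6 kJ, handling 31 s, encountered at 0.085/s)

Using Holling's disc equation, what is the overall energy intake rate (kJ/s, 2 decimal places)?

R = (0.0775×19 + 0.085×1.6) / (1 + 0.0775×18 + 0.085×31) = 1.608/5.03 = 0.3198 kJ/s.

0.32 kJ/s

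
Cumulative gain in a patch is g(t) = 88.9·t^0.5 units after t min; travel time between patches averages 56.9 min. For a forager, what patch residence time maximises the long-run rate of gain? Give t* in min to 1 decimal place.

Optimal t* satisfies g'(t*) = g(t*)/(T + t*).
g'(t) = 0.5·88.9·t^-0.5. Setting 0.5·88.9·t^-0.5 = 88.9·t^0.5/(56.9+t) gives 0.5(56.9+t) = t, so 0.50·t = 0.5×56.9.
t* = 0.5×56.9/0.50 = 56.9 min.

56.9 min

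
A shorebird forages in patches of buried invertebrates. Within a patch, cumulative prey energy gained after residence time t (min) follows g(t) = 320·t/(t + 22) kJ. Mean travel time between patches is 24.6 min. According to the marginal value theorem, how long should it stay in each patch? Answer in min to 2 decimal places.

23.26 min

By the marginal value theorem, leave when the instantaneous gain rate g'(t) equals the habitat-wide average g(t)/(T + t).
g'(t) = 320·22/(t + 22)². Setting 320·22/(t+22)² = 320t/[(t+22)(24.6+t)] gives 22(24.6+t) = t(t+22), so t² = 22×24.6 = 541.2.
t* = √541.2 = 23.26 min.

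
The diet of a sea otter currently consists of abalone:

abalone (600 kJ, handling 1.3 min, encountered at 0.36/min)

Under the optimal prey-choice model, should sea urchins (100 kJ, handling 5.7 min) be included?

No

On abalone alone, R = ΣλE/(1+Σλh) = 216/1.468 = 147.1 kJ/min.
sea urchins: E/h = 100/5.7 = 17.54 kJ/min.
17.54 < 147.1, so adding sea urchins would lower the average — exclude it.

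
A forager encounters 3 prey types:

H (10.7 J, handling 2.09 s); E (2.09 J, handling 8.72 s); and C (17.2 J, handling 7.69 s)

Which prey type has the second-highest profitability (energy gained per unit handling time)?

C

Profitability E/h (J/s): H = 10.7/2.09 = 5.12, E = 2.09/8.72 = 0.24, C = 17.2/7.69 = 2.24.
Ranked: H > C > E.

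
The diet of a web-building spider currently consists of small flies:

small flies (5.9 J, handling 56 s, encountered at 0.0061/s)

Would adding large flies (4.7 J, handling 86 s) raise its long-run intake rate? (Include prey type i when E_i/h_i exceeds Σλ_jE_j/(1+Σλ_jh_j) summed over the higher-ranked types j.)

Yes

Intake rate on the current diet: R = (0.0061×5.9) / (1 + 0.0061×56) = 0.03599/1.342 = 0.02683 J/s.
Profitability of large flies: 4.7/86 = 0.05465 J/s.
Since 0.05465 > R, including large flies increases the long-run rate.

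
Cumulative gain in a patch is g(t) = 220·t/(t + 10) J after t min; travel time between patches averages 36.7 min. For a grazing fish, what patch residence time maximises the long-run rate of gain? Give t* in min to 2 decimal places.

19.16 min

By the marginal value theorem, leave when the instantaneous gain rate g'(t) equals the habitat-wide average g(t)/(T + t).
g'(t) = 220·10/(t + 10)². Setting 220·10/(t+10)² = 220t/[(t+10)(36.7+t)] gives 10(36.7+t) = t(t+10), so t² = 10×36.7 = 367.
t* = √367 = 19.16 min.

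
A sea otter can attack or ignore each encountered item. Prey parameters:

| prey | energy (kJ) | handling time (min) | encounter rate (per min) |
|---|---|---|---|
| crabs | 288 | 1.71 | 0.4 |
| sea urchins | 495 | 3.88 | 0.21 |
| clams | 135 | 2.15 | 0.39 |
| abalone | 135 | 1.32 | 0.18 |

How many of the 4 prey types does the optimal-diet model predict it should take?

3

E/h in descending order: crabs 168, sea urchins 128, abalone 102, clams 62.8 kJ/min. The optimal diet is the largest prefix of this list for which every included type satisfies E_i/h_i > R on the types above it.
Rate on top 1: 68.41. sea urchins: 128 > 68.41 → include.
Rate on top 2: 87.7. abalone: 102 > 87.7 → include.
Rate on top 3: 88.97. clams: 62.8 < 88.97 → exclude; stop.
Optimal diet: crabs, sea urchins, abalone — 3 of 4 types.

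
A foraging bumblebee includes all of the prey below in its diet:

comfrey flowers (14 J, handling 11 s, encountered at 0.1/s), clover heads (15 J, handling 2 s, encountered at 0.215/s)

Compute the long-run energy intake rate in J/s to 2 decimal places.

R = Σλ_iE_i / (1 + Σλ_ih_i)
Numerator: 0.1×14 + 0.215×15 = 4.625
Denominator: 1 + 0.1×11 + 0.215×2 = 2.53
R = 4.625/2.53 = 1.828 J/s

1.83 J/s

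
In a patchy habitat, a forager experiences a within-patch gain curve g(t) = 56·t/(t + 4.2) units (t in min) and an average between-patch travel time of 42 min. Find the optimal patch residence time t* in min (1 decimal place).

13.3 min

By the marginal value theorem, leave when the instantaneous gain rate g'(t) equals the habitat-wide average g(t)/(T + t).
g'(t) = 56·4.2/(t + 4.2)². Setting 56·4.2/(t+4.2)² = 56t/[(t+4.2)(42+t)] gives 4.2(42+t) = t(t+4.2), so t² = 4.2×42 = 176.4.
t* = √176.4 = 13.28 min.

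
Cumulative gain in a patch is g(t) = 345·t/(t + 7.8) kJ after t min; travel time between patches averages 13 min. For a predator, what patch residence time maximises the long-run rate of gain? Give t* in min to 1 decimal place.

Optimal t* satisfies g'(t*) = g(t*)/(T + t*).
g'(t) = 345·7.8/(t + 7.8)². Setting 345·7.8/(t+7.8)² = 345t/[(t+7.8)(13+t)] gives 7.8(13+t) = t(t+7.8), so t² = 7.8×13 = 101.4.
t* = √101.4 = 10.07 min.

10.1 min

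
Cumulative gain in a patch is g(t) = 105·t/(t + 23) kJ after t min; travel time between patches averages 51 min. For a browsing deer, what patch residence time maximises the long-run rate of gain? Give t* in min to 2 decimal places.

34.25 min

Optimal t* satisfies g'(t*) = g(t*)/(T + t*).
g'(t) = 105·23/(t + 23)². Setting 105·23/(t+23)² = 105t/[(t+23)(51+t)] gives 23(51+t) = t(t+23), so t² = 23×51 = 1173.
t* = √1173 = 34.25 min.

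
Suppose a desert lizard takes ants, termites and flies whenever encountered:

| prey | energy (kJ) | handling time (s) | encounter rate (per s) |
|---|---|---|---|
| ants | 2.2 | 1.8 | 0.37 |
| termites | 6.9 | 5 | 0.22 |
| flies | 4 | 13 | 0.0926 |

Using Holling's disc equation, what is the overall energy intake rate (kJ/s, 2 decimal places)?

R = Σλ_iE_i / (1 + Σλ_ih_i)
Numerator: 0.37×2.2 + 0.22×6.9 + 0.0926×4 = 2.702
Denominator: 1 + 0.37×1.8 + 0.22×5 + 0.0926×13 = 3.97
R = 2.702/3.97 = 0.6807 kJ/s

0.68 kJ/s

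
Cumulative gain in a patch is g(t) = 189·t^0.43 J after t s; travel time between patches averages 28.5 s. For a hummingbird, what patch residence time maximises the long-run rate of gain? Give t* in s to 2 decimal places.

Maximise g(t)/(T+t): set derivative to zero → g'(t)(T+t) = g(t).
g'(t) = 0.43·189·t^-0.57. Setting 0.43·189·t^-0.57 = 189·t^0.43/(28.5+t) gives 0.43(28.5+t) = t, so 0.57·t = 0.43×28.5.
t* = 0.43×28.5/0.57 = 21.5 s.

21.50 s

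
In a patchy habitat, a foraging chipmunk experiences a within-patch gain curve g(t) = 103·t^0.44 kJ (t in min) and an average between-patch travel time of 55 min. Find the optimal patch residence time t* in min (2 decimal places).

Optimal t* satisfies g'(t*) = g(t*)/(T + t*).
g'(t) = 0.44·103·t^-0.56. Setting 0.44·103·t^-0.56 = 103·t^0.44/(55+t) gives 0.44(55+t) = t, so 0.56·t = 0.44×55.
t* = 0.44×55/0.56 = 43.21 min.

43.21 min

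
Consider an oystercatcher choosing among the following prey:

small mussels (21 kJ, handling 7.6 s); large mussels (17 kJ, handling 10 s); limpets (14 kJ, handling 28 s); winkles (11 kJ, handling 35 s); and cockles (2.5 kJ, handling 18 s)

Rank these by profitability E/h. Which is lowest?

In descending order of E/h:
small mussels: 21/7.6 = 2.76 kJ/s
large mussels: 17/10 = 1.7 kJ/s
limpets: 14/28 = 0.5 kJ/s
winkles: 11/35 = 0.314 kJ/s
cockles: 2.5/18 = 0.139 kJ/s

cockles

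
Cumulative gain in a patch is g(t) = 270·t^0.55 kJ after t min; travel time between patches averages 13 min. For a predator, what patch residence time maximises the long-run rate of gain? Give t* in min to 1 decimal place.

15.9 min

Optimal t* satisfies g'(t*) = g(t*)/(T + t*).
g'(t) = 0.55·270·t^-0.45. Setting 0.55·270·t^-0.45 = 270·t^0.55/(13+t) gives 0.55(13+t) = t, so 0.45·t = 0.55×13.
t* = 0.55×13/0.45 = 15.89 min.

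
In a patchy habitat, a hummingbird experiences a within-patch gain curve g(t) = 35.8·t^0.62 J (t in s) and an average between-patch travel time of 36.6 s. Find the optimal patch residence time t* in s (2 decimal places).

By the marginal value theorem, leave when the instantaneous gain rate g'(t) equals the habitat-wide average g(t)/(T + t).
g'(t) = 0.62·35.8·t^-0.38. Setting 0.62·35.8·t^-0.38 = 35.8·t^0.62/(36.6+t) gives 0.62(36.6+t) = t, so 0.38·t = 0.62×36.6.
t* = 0.62×36.6/0.38 = 59.72 s.

59.72 s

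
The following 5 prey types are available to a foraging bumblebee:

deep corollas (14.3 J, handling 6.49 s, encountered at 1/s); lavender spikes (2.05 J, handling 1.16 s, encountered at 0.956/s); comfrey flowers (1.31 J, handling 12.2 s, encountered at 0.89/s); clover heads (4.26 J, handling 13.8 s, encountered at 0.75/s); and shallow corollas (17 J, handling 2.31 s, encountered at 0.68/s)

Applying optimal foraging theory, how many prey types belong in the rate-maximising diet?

Profitabilities (E/h, J/s): shallow corollas 7.36, deep corollas 2.2, lavender spikes 1.77, clover heads 0.309, comfrey flowers 0.107. Add prey in this order while the next type's profitability exceeds the intake rate on those already taken.
Rate on top 1: 4.497. deep corollas: 2.2 < 4.497 → exclude; stop.
Optimal diet: shallow corollas — 1 of 5 types.

1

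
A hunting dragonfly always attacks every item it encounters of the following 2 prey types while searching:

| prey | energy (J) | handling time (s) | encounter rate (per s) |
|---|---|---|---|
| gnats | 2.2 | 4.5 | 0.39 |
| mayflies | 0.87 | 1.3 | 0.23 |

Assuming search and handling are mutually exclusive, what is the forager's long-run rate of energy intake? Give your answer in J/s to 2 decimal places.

0.35 J/s

Energy encountered per unit search time: 0.39×2.2 + 0.23×0.87 = 1.058 J/s.
Handling time per unit search time: 0.39×4.5 + 0.23×1.3 = 2.054.
Rate = 1.058/(1 + 2.054) = 0.3465 J/s.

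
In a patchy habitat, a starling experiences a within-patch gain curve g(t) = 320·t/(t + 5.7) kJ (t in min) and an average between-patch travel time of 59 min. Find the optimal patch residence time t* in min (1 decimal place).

By the marginal value theorem, leave when the instantaneous gain rate g'(t) equals the habitat-wide average g(t)/(T + t).
g'(t) = 320·5.7/(t + 5.7)². Setting 320·5.7/(t+5.7)² = 320t/[(t+5.7)(59+t)] gives 5.7(59+t) = t(t+5.7), so t² = 5.7×59 = 336.3.
t* = √336.3 = 18.34 min.

18.3 min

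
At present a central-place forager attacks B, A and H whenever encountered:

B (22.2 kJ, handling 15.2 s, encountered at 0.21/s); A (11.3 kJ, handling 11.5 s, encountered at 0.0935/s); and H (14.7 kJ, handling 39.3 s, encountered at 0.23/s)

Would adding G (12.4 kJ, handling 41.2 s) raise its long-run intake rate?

Intake rate on the current diet: R = (0.21×22.2 + 0.0935×11.3 + 0.23×14.7) / (1 + 0.21×15.2 + 0.0935×11.5 + 0.23×39.3) = 9.1/14.31 = 0.6361 kJ/s.
Profitability of G: 12.4/41.2 = 0.301 kJ/s.
0.301 < 0.6361, so adding G would lower the average — exclude it.

No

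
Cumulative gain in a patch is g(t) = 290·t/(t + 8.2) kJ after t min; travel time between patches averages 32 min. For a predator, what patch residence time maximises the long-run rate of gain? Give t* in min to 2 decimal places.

Maximise g(t)/(T+t): set derivative to zero → g'(t)(T+t) = g(t).
g'(t) = 290·8.2/(t + 8.2)². Setting 290·8.2/(t+8.2)² = 290t/[(t+8.2)(32+t)] gives 8.2(32+t) = t(t+8.2), so t² = 8.2×32 = 262.4.
t* = √262.4 = 16.2 min.

16.20 min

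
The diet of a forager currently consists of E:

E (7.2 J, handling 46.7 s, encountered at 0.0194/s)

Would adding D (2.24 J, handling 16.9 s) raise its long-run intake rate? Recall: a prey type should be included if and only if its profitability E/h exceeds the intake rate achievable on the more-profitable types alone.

Current rate: (0.0194×7.2)/(1 + 0.0194×46.7) = 0.07329 J/s.
Profitability of D: 2.24/16.9 = 0.1325 J/s.
0.1325 > 0.07329, so adding D raises the average — include it.

Yes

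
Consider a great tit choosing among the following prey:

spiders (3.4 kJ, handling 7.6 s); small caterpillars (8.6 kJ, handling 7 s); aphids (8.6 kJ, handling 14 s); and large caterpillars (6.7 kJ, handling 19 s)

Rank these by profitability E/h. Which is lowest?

Profitability E/h (kJ/s): spiders = 3.4/7.6 = 0.447, small caterpillars = 8.6/7 = 1.23, aphids = 8.6/14 = 0.614, large caterpillars = 6.7/19 = 0.353.
Ranked: small caterpillars > aphids > spiders > large caterpillars.

large caterpillars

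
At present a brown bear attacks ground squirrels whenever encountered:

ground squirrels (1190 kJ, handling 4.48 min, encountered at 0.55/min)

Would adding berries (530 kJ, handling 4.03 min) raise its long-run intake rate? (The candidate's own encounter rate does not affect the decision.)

Intake rate on the current diet: R = (0.55×1190) / (1 + 0.55×4.48) = 654.5/3.464 = 188.9 kJ/min.
berries: E/h = 530/4.03 = 131.5 kJ/min.
131.5 < 188.9, so adding berries would lower the average — exclude it.

No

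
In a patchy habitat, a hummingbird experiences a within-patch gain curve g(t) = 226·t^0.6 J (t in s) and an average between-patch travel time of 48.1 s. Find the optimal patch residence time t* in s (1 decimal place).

72.1 s

Maximise g(t)/(T+t): set derivative to zero → g'(t)(T+t) = g(t).
g'(t) = 0.6·226·t^-0.4. Setting 0.6·226·t^-0.4 = 226·t^0.6/(48.1+t) gives 0.6(48.1+t) = t, so 0.40·t = 0.6×48.1.
t* = 0.6×48.1/0.40 = 72.15 s.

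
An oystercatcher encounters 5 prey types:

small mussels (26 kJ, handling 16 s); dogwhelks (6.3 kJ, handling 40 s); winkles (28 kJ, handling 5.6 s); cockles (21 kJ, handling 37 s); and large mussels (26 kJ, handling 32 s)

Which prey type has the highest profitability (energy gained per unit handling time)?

winkles

In descending order of E/h:
winkles: 28/5.6 = 5 kJ/s
small mussels: 26/16 = 1.62 kJ/s
large mussels: 26/32 = 0.812 kJ/s
cockles: 21/37 = 0.568 kJ/s
dogwhelks: 6.3/40 = 0.158 kJ/s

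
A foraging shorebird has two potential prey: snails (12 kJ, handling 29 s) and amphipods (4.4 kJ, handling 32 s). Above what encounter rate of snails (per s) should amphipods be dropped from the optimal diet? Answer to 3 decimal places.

At the threshold, the rate on snails alone equals the profitability of amphipods: λ·12/(1 + λ·29) = 4.4/32 = 0.1375.
Rearranging, λ(12 − 0.1375×29) = 0.1375, so λ = 0.1375/8.012 = 0.01716 per s.

0.017 per s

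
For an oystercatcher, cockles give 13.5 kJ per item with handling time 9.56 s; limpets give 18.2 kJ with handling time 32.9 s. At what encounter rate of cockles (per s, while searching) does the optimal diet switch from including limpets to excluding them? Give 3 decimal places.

At the threshold, the rate on cockles alone equals the profitability of limpets: λ·13.5/(1 + λ·9.56) = 18.2/32.9 = 0.5532.
Rearranging, λ(13.5 − 0.5532×9.56) = 0.5532, so λ = 0.5532/8.211 = 0.06737 per s.

0.067 per s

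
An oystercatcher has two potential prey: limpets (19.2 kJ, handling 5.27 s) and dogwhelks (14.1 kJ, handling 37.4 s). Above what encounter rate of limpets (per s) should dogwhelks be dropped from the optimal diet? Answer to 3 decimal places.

0.022 per s

At the threshold, the rate on limpets alone equals the profitability of dogwhelks: λ·19.2/(1 + λ·5.27) = 14.1/37.4 = 0.377.
Rearranging, λ(19.2 − 0.377×5.27) = 0.377, so λ = 0.377/17.21 = 0.0219 per s.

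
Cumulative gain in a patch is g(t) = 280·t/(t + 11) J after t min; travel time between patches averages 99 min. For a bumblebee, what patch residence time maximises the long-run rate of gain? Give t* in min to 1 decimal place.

By the marginal value theorem, leave when the instantaneous gain rate g'(t) equals the habitat-wide average g(t)/(T + t).
g'(t) = 280·11/(t + 11)². Setting 280·11/(t+11)² = 280t/[(t+11)(99+t)] gives 11(99+t) = t(t+11), so t² = 11×99 = 1089.
t* = √1089 = 33 min.

33.0 min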